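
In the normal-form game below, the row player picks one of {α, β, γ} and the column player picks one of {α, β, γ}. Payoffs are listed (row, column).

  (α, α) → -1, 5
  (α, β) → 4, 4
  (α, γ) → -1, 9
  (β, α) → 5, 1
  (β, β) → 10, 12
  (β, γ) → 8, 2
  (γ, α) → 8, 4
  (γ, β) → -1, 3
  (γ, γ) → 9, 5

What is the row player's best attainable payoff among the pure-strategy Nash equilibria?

Both β is a pure NE (the row player: 10 ≥ 4; the column player: 12 ≥ 2). The row player gets 10.
Both γ is a pure NE (the row player: 9 ≥ 8; the column player: 5 ≥ 4). The row player gets 9.
Every other cell has a profitable deviation for at least one player. Highest of {10, 9} is 10.

10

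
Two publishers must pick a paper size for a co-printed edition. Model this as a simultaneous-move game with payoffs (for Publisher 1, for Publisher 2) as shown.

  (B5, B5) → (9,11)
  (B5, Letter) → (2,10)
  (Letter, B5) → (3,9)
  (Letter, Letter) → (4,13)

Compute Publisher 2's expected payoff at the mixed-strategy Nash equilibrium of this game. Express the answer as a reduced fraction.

53/5

Publisher 1 mixes with probability p on B5, chosen so Publisher 2 is indifferent: 11p + 9(1−p) = 10p + 13(1−p) gives p = 4/5.
Publisher 2's expected payoff is 11·4/5 + 9·1/5 = 53/5.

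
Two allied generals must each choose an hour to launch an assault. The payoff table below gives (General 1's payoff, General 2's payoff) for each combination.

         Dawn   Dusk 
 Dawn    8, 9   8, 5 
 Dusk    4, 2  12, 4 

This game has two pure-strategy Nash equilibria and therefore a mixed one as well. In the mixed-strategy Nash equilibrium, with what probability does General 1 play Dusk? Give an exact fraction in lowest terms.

2/3

General 1's mix p on Dawn must make General 2 indifferent between Dawn and Dusk.
General 2's payoff from Dawn: 9p + 2(1−p). From Dusk: 5p + 4(1−p).
Set equal: 4p = 2(1−p) → p = 2/6 = 1/3.
Probability on Dusk is 1 − 1/3 = 2/3.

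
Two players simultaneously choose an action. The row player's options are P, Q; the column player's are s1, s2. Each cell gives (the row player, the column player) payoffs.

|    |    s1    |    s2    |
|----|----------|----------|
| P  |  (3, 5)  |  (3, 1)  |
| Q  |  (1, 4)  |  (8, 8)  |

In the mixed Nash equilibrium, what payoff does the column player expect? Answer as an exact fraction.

9/2

The row player mixes with probability p on P, chosen so the column player is indifferent: 5p + 4(1−p) = 1p + 8(1−p) gives p = 1/2.
The column player's expected payoff is 5·1/2 + 4·1/2 = 9/2.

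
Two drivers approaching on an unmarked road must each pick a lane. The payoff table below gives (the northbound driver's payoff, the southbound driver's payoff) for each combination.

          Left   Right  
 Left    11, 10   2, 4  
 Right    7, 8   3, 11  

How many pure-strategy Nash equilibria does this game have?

2

Both Left: the northbound driver gets 11 (best alternative 7); the southbound driver gets 10 (best alternative 4). Neither deviates — NE.
Both Right: the northbound driver gets 3 (best alternative 2); the southbound driver gets 11 (best alternative 8). Neither deviates — NE.
(Right, Left) is not a NE: the northbound driver would switch to Left (11 > 7).
No other cell survives both best-response checks, so there are 2 pure NE.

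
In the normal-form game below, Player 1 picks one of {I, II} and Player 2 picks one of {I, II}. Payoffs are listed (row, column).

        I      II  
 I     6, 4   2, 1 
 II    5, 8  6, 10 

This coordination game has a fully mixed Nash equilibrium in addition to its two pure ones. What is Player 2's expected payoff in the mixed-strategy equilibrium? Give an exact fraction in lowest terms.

Player 1 mixes with probability p on I, chosen so Player 2 is indifferent: 4p + 8(1−p) = 1p + 10(1−p) gives p = 2/5.
Player 2's expected payoff is 4·2/5 + 8·3/5 = 32/5.

32/5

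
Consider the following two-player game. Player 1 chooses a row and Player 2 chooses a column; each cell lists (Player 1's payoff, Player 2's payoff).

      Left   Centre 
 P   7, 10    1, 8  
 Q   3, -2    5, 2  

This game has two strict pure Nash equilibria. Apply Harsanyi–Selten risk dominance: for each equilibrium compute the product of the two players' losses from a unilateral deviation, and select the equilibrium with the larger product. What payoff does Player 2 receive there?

At (P, Left): Player 1 loses 7 − 3 = 4 by deviating; Player 2 loses 10 − 8 = 2. Product = 4·2 = 8.
At (Q, Centre): Player 1 loses 5 − 1 = 4 by deviating; Player 2 loses 2 − (-2) = 4. Product = 4·4 = 16.
16 > 8, so (Q, Centre) is risk-dominant. Player 2's payoff there is 2.

2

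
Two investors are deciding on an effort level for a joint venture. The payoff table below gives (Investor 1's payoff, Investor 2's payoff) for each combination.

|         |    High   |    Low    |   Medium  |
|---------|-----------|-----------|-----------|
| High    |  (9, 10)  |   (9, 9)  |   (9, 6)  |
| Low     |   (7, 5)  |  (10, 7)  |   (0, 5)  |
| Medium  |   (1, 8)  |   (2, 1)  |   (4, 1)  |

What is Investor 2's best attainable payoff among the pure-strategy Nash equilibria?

Both High is a pure NE (Investor 1: 9 ≥ 7; Investor 2: 10 ≥ 9). Investor 2 gets 10.
Both Low is a pure NE (Investor 1: 10 ≥ 9; Investor 2: 7 ≥ 5). Investor 2 gets 7.
Every other cell has a profitable deviation for at least one player. Highest of {10, 7} is 10.

10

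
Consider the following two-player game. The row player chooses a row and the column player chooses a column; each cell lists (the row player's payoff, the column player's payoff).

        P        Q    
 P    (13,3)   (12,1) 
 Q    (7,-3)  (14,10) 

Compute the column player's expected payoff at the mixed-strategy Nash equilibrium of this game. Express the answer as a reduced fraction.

11/5

The row player mixes with probability p on P, chosen so the column player is indifferent: 3p + (-3)(1−p) = 1p + 10(1−p) gives p = 13/15.
The column player's expected payoff is 3·13/15 + (-3)·2/15 = 11/5.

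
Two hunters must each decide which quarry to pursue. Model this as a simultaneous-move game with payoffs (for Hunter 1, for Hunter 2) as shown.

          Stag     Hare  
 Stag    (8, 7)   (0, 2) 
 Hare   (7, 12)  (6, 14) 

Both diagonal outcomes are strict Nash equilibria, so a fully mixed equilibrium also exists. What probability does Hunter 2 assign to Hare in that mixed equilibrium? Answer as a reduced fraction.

Hunter 2's mix q on Stag must make Hunter 1 indifferent between Stag and Hare.
Hunter 1's payoff from Stag: 8q + 0(1−q). From Hare: 7q + 6(1−q).
Set equal: 1q = 6(1−q) → q = 6/7.
Probability on Hare is 1 − 6/7 = 1/7.

1/7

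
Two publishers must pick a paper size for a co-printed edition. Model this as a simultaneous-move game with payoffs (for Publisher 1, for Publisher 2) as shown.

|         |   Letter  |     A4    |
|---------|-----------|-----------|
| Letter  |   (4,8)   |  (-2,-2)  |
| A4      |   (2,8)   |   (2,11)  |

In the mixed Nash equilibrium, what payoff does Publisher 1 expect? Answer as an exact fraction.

Publisher 2 mixes with probability q on Letter, chosen so Publisher 1 is indifferent: 4q + (-2)(1−q) = 2q + 2(1−q) gives q = 2/3.
Publisher 1's expected payoff (from either row, since indifferent) is 4·2/3 + (-2)·1/3 = 2.

2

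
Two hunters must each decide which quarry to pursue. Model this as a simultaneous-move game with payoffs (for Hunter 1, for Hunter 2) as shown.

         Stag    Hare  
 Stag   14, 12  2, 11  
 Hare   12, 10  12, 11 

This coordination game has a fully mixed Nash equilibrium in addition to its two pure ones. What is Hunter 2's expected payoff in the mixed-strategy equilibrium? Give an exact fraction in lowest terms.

Hunter 1 mixes with probability p on Stag, chosen so Hunter 2 is indifferent: 12p + 10(1−p) = 11p + 11(1−p) gives p = 1/2.
Hunter 2's expected payoff is 12·1/2 + 10·1/2 = 11.

11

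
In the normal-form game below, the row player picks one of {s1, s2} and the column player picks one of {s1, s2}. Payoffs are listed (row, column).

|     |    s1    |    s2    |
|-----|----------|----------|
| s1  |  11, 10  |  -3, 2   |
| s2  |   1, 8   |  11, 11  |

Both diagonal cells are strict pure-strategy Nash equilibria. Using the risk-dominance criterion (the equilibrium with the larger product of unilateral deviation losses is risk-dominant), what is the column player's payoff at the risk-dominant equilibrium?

10

At both s1: the row player loses 11 − 1 = 10 by deviating; the column player loses 10 − 2 = 8. Product = 10·8 = 80.
At both s2: the row player loses 11 − (-3) = 14 by deviating; the column player loses 11 − 8 = 3. Product = 14·3 = 42.
80 > 42, so both s1 is risk-dominant. The column player's payoff there is 10.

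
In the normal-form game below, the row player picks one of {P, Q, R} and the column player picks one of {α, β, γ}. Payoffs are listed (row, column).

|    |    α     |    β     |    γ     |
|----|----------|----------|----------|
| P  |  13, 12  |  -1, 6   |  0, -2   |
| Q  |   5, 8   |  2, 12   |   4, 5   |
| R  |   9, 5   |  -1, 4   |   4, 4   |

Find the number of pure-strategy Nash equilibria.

2

(P, α): the row player gets 13 (best alternative 9); the column player gets 12 (best alternative 6). Neither deviates — NE.
(Q, β): the row player gets 2 (best alternative -1); the column player gets 12 (best alternative 8). Neither deviates — NE.
(R, γ) is not a NE: the column player would switch to α (5 > 4).
No other cell survives both best-response checks, so there are 2 pure NE.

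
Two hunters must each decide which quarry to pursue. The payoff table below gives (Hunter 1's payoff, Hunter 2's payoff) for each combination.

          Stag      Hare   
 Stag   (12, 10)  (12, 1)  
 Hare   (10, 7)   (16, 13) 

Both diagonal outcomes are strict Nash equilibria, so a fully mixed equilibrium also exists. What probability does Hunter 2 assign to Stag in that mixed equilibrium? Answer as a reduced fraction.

2/3

Hunter 2's mix q on Stag must make Hunter 1 indifferent between Stag and Hare.
Hunter 1's payoff from Stag: 12q + 12(1−q). From Hare: 10q + 16(1−q).
Set equal: 2q = 4(1−q) → q = 4/6 = 2/3.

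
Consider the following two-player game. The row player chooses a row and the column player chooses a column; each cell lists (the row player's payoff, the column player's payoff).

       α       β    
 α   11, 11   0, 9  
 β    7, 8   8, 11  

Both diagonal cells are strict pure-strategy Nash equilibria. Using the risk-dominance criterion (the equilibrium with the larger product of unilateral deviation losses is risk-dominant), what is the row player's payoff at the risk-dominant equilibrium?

8

At both α: the row player loses 11 − 7 = 4 by deviating; the column player loses 11 − 9 = 2. Product = 4·2 = 8.
At both β: the row player loses 8 − 0 = 8 by deviating; the column player loses 11 − 8 = 3. Product = 8·3 = 24.
24 > 8, so both β is risk-dominant. The row player's payoff there is 8.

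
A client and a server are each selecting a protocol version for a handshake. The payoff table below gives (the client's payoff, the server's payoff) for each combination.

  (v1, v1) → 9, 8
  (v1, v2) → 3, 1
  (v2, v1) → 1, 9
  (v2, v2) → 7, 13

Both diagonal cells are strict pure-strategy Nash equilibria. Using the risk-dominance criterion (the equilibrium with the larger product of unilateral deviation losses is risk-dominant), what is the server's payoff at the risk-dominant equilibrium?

At both v1: the client loses 9 − 1 = 8 by deviating; the server loses 8 − 1 = 7. Product = 8·7 = 56.
At both v2: the client loses 7 − 3 = 4 by deviating; the server loses 13 − 9 = 4. Product = 4·4 = 16.
56 > 16, so both v1 is risk-dominant. The server's payoff there is 8.

8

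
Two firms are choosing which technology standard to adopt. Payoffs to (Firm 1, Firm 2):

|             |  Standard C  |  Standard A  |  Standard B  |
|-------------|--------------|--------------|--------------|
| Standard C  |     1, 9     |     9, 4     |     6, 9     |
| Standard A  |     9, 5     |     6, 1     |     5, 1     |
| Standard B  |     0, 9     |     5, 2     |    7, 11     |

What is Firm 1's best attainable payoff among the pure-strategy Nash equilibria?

9

(Standard A, Standard C) is a pure NE (Firm 1: 9 ≥ 1; Firm 2: 5 ≥ 1). Firm 1 gets 9.
Both Standard B is a pure NE (Firm 1: 7 ≥ 6; Firm 2: 11 ≥ 9). Firm 1 gets 7.
Every other cell has a profitable deviation for at least one player. Highest of {9, 7} is 9.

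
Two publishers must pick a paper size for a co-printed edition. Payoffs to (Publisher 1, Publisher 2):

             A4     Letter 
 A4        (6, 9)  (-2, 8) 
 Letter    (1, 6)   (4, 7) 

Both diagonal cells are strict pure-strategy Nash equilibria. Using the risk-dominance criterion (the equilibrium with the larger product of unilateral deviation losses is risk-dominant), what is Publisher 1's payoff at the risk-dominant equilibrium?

At both A4: Publisher 1 loses 6 − 1 = 5 by deviating; Publisher 2 loses 9 − 8 = 1. Product = 5·1 = 5.
At both Letter: Publisher 1 loses 4 − (-2) = 6 by deviating; Publisher 2 loses 7 − 6 = 1. Product = 6·1 = 6.
6 > 5, so both Letter is risk-dominant. Publisher 1's payoff there is 4.

4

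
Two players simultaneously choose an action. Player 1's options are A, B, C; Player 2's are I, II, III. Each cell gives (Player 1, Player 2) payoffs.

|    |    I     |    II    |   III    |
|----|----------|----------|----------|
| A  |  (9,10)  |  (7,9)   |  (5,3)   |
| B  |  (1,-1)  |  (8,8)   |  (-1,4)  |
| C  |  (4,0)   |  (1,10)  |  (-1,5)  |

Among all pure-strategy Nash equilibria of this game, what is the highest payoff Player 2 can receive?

10

(A, I) is a pure NE (Player 1: 9 ≥ 4; Player 2: 10 ≥ 9). Player 2 gets 10.
(B, II) is a pure NE (Player 1: 8 ≥ 7; Player 2: 8 ≥ 4). Player 2 gets 8.
Every other cell has a profitable deviation for at least one player. Highest of {10, 8} is 10.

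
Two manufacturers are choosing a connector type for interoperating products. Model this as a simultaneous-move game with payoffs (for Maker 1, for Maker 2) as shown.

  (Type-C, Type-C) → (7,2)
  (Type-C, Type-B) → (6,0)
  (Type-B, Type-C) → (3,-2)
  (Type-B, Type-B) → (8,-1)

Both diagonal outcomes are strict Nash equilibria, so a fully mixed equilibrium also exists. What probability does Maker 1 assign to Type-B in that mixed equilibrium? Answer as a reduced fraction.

Maker 1's mix p on Type-C must make Maker 2 indifferent between Type-C and Type-B.
Maker 2's payoff from Type-C: 2p + (-2)(1−p). From Type-B: 0p + (-1)(1−p).
Set equal: 2p = 1(1−p) → p = 1/3.
Probability on Type-B is 1 − 1/3 = 2/3.

2/3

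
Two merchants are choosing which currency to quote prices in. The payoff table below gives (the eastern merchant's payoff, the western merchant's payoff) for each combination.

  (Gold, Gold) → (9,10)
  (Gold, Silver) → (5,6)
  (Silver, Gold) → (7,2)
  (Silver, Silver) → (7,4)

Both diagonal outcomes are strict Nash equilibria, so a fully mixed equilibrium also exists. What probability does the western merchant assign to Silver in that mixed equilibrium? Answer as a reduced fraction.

1/2

The western merchant's mix q on Gold must make the eastern merchant indifferent between Gold and Silver.
The eastern merchant's payoff from Gold: 9q + 5(1−q). From Silver: 7q + 7(1−q).
Set equal: 2q = 2(1−q) → q = 2/4 = 1/2.
Probability on Silver is 1 − 1/2 = 1/2.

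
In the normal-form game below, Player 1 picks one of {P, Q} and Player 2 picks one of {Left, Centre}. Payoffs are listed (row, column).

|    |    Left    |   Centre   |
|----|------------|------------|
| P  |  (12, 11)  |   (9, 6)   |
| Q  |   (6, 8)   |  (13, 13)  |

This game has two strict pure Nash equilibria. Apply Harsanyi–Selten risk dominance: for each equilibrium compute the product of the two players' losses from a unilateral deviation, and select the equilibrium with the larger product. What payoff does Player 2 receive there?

11

At (P, Left): Player 1 loses 12 − 6 = 6 by deviating; Player 2 loses 11 − 6 = 5. Product = 6·5 = 30.
At (Q, Centre): Player 1 loses 13 − 9 = 4 by deviating; Player 2 loses 13 − 8 = 5. Product = 4·5 = 20.
30 > 20, so (P, Left) is risk-dominant. Player 2's payoff there is 11.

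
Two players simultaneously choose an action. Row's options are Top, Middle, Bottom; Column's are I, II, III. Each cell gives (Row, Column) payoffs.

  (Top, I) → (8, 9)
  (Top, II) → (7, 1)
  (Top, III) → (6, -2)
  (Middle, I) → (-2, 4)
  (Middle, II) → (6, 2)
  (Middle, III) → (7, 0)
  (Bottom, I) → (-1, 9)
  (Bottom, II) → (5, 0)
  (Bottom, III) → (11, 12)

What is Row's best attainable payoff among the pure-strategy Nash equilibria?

11

(Top, I) is a pure NE (Row: 8 ≥ -1; Column: 9 ≥ 1). Row gets 8.
(Bottom, III) is a pure NE (Row: 11 ≥ 7; Column: 12 ≥ 9). Row gets 11.
Every other cell has a profitable deviation for at least one player. Highest of {8, 11} is 11.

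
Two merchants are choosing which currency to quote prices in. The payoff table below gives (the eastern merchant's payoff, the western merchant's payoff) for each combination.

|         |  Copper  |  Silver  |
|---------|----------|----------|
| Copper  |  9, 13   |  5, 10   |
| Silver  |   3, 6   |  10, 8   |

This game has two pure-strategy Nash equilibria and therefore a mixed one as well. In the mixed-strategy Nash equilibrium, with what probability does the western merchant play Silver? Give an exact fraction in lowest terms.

The western merchant's mix q on Copper must make the eastern merchant indifferent between Copper and Silver.
The eastern merchant's payoff from Copper: 9q + 5(1−q). From Silver: 3q + 10(1−q).
Set equal: 6q = 5(1−q) → q = 5/11.
Probability on Silver is 1 − 5/11 = 6/11.

6/11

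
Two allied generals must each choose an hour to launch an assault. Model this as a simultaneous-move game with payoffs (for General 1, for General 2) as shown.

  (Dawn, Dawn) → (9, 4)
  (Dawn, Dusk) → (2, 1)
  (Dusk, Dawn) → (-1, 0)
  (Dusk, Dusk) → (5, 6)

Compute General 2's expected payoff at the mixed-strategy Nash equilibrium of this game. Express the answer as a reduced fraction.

General 1 mixes with probability p on Dawn, chosen so General 2 is indifferent: 4p + 0(1−p) = 1p + 6(1−p) gives p = 2/3.
General 2's expected payoff is 4·2/3 + 0·1/3 = 8/3.

8/3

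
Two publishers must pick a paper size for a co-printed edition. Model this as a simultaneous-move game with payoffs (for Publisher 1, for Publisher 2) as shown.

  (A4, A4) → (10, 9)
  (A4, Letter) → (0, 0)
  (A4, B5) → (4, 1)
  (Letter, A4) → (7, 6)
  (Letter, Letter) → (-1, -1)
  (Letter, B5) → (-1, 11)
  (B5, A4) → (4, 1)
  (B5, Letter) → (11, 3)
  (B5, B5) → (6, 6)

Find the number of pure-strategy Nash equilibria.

2

Both A4: Publisher 1 gets 10 (best alternative 7); Publisher 2 gets 9 (best alternative 1). Neither deviates — NE.
Both B5: Publisher 1 gets 6 (best alternative 4); Publisher 2 gets 6 (best alternative 3). Neither deviates — NE.
Both Letter is not a NE: Publisher 1 would switch to B5 (11 > -1).
No other cell survives both best-response checks, so there are 2 pure NE.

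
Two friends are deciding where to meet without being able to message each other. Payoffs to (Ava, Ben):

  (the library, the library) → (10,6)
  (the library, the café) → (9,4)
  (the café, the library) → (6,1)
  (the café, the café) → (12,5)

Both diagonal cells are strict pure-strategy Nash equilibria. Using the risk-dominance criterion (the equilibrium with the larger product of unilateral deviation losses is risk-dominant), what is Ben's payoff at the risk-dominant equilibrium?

5

At both the library: Ava loses 10 − 6 = 4 by deviating; Ben loses 6 − 4 = 2. Product = 4·2 = 8.
At both the café: Ava loses 12 − 9 = 3 by deviating; Ben loses 5 − 1 = 4. Product = 3·4 = 12.
12 > 8, so both the café is risk-dominant. Ben's payoff there is 5.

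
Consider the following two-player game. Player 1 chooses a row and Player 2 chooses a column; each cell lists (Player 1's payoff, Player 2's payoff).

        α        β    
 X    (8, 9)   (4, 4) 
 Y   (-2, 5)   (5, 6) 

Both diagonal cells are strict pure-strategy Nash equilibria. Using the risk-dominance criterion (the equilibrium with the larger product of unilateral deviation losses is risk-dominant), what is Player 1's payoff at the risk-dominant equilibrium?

At (X, α): Player 1 loses 8 − (-2) = 10 by deviating; Player 2 loses 9 − 4 = 5. Product = 10·5 = 50.
At (Y, β): Player 1 loses 5 − 4 = 1 by deviating; Player 2 loses 6 − 5 = 1. Product = 1·1 = 1.
50 > 1, so (X, α) is risk-dominant. Player 1's payoff there is 8.

8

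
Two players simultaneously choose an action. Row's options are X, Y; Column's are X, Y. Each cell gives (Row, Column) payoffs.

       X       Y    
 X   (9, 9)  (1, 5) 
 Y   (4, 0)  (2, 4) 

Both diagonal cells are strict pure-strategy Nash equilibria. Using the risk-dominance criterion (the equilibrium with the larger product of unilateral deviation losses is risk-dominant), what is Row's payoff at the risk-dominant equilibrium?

9

At both X: Row loses 9 − 4 = 5 by deviating; Column loses 9 − 5 = 4. Product = 5·4 = 20.
At both Y: Row loses 2 − 1 = 1 by deviating; Column loses 4 − 0 = 4. Product = 1·4 = 4.
20 > 4, so both X is risk-dominant. Row's payoff there is 9.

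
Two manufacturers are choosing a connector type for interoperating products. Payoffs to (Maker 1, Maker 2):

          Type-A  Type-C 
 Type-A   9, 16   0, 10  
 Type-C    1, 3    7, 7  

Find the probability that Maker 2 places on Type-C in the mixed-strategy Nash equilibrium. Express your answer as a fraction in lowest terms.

8/15

Maker 2's mix q on Type-A must make Maker 1 indifferent between Type-A and Type-C.
Maker 1's payoff from Type-A: 9q + 0(1−q). From Type-C: 1q + 7(1−q).
Set equal: 8q = 7(1−q) → q = 7/15.
Probability on Type-C is 1 − 7/15 = 8/15.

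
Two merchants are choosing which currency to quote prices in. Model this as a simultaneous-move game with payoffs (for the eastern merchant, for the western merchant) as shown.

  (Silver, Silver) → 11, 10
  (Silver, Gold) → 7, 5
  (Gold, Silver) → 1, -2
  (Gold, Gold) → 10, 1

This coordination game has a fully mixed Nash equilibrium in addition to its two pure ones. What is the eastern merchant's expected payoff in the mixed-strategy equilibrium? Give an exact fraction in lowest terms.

The western merchant mixes with probability q on Silver, chosen so the eastern merchant is indifferent: 11q + 7(1−q) = 1q + 10(1−q) gives q = 3/13.
The eastern merchant's expected payoff (from either row, since indifferent) is 11·3/13 + 7·10/13 = 103/13.

103/13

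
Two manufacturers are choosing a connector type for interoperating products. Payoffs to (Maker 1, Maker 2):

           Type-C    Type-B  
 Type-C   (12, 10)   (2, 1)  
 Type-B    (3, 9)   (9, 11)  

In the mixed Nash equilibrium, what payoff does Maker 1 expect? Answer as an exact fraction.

51/8

Maker 2 mixes with probability q on Type-C, chosen so Maker 1 is indifferent: 12q + 2(1−q) = 3q + 9(1−q) gives q = 7/16.
Maker 1's expected payoff (from either row, since indifferent) is 12·7/16 + 2·9/16 = 51/8.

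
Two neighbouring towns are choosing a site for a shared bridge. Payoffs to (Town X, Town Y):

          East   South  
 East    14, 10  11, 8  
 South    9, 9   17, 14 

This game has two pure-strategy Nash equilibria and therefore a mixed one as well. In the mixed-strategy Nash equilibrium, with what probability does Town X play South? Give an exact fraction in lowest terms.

2/7

Town X's mix p on East must make Town Y indifferent between East and South.
Town Y's payoff from East: 10p + 9(1−p). From South: 8p + 14(1−p).
Set equal: 2p = 5(1−p) → p = 5/7.
Probability on South is 1 − 5/7 = 2/7.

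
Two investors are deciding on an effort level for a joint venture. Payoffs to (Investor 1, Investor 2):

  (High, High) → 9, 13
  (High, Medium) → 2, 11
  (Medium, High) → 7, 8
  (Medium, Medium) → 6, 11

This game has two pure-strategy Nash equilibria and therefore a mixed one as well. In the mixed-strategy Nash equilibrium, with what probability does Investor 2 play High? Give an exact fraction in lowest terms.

Investor 2's mix q on High must make Investor 1 indifferent between High and Medium.
Investor 1's payoff from High: 9q + 2(1−q). From Medium: 7q + 6(1−q).
Set equal: 2q = 4(1−q) → q = 4/6 = 2/3.

2/3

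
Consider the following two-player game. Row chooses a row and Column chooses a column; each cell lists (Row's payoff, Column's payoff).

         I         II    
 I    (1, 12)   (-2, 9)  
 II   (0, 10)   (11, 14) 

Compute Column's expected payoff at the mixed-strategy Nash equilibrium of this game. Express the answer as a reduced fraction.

78/7

Row mixes with probability p on I, chosen so Column is indifferent: 12p + 10(1−p) = 9p + 14(1−p) gives p = 4/7.
Column's expected payoff is 12·4/7 + 10·3/7 = 78/7.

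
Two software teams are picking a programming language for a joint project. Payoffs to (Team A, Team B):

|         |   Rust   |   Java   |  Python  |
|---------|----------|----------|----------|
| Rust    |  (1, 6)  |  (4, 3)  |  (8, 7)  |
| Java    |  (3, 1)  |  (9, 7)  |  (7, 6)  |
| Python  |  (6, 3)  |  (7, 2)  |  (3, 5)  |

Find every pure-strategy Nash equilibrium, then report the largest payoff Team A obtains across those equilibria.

(Rust, Python) is a pure NE (Team A: 8 ≥ 7; Team B: 7 ≥ 6). Team A gets 8.
Both Java is a pure NE (Team A: 9 ≥ 7; Team B: 7 ≥ 6). Team A gets 9.
Every other cell has a profitable deviation for at least one player. Highest of {8, 9} is 9.

9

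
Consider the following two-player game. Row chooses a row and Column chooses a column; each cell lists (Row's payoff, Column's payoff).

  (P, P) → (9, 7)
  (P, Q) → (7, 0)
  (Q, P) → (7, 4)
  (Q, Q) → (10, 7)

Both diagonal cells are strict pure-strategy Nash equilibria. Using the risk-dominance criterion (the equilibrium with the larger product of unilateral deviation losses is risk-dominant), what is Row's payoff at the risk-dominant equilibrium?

At both P: Row loses 9 − 7 = 2 by deviating; Column loses 7 − 0 = 7. Product = 2·7 = 14.
At both Q: Row loses 10 − 7 = 3 by deviating; Column loses 7 − 4 = 3. Product = 3·3 = 9.
14 > 9, so both P is risk-dominant. Row's payoff there is 9.

9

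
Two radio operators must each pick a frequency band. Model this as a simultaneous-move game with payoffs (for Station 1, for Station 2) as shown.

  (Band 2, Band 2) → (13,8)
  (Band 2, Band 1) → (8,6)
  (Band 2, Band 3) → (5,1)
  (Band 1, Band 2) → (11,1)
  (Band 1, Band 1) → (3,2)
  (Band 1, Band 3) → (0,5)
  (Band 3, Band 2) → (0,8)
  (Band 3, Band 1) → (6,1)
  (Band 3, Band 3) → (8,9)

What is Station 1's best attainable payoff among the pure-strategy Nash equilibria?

13

Both Band 2 is a pure NE (Station 1: 13 ≥ 11; Station 2: 8 ≥ 6). Station 1 gets 13.
Both Band 3 is a pure NE (Station 1: 8 ≥ 5; Station 2: 9 ≥ 8). Station 1 gets 8.
Every other cell has a profitable deviation for at least one player. Highest of {13, 8} is 13.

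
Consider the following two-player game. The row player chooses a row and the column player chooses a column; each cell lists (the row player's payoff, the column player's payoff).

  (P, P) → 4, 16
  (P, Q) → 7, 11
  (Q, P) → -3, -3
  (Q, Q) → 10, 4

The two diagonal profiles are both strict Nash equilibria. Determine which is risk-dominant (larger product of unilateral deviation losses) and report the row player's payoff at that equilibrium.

4

At both P: the row player loses 4 − (-3) = 7 by deviating; the column player loses 16 − 11 = 5. Product = 7·5 = 35.
At both Q: the row player loses 10 − 7 = 3 by deviating; the column player loses 4 − (-3) = 7. Product = 3·7 = 21.
35 > 21, so both P is risk-dominant. The row player's payoff there is 4.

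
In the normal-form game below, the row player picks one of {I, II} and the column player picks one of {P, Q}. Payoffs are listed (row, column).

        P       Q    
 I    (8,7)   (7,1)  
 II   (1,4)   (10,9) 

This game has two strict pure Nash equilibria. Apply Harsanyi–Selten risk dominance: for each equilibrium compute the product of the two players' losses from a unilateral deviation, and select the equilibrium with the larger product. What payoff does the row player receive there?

At (I, P): the row player loses 8 − 1 = 7 by deviating; the column player loses 7 − 1 = 6. Product = 7·6 = 42.
At (II, Q): the row player loses 10 − 7 = 3 by deviating; the column player loses 9 − 4 = 5. Product = 3·5 = 15.
42 > 15, so (I, P) is risk-dominant. The row player's payoff there is 8.

8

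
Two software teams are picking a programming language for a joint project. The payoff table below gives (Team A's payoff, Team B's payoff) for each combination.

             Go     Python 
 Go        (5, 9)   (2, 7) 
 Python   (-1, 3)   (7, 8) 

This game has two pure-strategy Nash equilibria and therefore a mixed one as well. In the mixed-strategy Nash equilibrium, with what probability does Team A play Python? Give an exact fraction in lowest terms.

Team A's mix p on Go must make Team B indifferent between Go and Python.
Team B's payoff from Go: 9p + 3(1−p). From Python: 7p + 8(1−p).
Set equal: 2p = 5(1−p) → p = 5/7.
Probability on Python is 1 − 5/7 = 2/7.

2/7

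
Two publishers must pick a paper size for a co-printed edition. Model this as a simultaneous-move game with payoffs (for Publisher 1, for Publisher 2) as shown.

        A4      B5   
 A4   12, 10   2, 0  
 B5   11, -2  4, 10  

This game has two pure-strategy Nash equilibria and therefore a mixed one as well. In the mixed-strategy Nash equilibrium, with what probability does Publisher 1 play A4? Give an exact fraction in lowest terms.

Publisher 1's mix p on A4 must make Publisher 2 indifferent between A4 and B5.
Publisher 2's payoff from A4: 10p + (-2)(1−p). From B5: 0p + 10(1−p).
Set equal: 10p = 12(1−p) → p = 12/22 = 6/11.

6/11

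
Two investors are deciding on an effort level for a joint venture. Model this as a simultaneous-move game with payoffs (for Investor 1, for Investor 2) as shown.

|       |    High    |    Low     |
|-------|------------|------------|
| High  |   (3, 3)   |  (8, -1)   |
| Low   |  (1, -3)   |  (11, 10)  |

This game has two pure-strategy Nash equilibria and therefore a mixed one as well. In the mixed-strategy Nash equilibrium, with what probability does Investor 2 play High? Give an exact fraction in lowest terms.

3/5

Investor 2's mix q on High must make Investor 1 indifferent between High and Low.
Investor 1's payoff from High: 3q + 8(1−q). From Low: 1q + 11(1−q).
Set equal: 2q = 3(1−q) → q = 3/5.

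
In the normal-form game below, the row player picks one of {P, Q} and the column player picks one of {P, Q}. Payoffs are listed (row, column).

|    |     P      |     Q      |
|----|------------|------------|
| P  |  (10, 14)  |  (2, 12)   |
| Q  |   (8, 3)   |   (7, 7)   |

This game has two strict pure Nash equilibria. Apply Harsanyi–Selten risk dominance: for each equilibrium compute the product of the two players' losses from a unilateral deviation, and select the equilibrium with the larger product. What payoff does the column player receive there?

7

At both P: the row player loses 10 − 8 = 2 by deviating; the column player loses 14 − 12 = 2. Product = 2·2 = 4.
At both Q: the row player loses 7 − 2 = 5 by deviating; the column player loses 7 − 3 = 4. Product = 5·4 = 20.
20 > 4, so both Q is risk-dominant. The column player's payoff there is 7.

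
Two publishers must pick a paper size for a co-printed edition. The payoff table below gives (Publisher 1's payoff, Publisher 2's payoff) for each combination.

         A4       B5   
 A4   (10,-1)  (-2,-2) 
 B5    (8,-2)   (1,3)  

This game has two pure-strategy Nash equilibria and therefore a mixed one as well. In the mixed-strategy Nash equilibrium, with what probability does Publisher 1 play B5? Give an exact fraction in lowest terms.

1/6

Publisher 1's mix p on A4 must make Publisher 2 indifferent between A4 and B5.
Publisher 2's payoff from A4: (-1)p + (-2)(1−p). From B5: (-2)p + 3(1−p).
Set equal: 1p = 5(1−p) → p = 5/6.
Probability on B5 is 1 − 5/6 = 1/6.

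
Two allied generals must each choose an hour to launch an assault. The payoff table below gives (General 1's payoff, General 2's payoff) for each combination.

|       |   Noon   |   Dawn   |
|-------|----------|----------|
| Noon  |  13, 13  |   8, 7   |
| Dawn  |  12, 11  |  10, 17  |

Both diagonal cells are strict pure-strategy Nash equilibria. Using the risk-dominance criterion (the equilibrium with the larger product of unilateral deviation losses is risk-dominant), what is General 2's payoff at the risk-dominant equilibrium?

17

At both Noon: General 1 loses 13 − 12 = 1 by deviating; General 2 loses 13 − 7 = 6. Product = 1·6 = 6.
At both Dawn: General 1 loses 10 − 8 = 2 by deviating; General 2 loses 17 − 11 = 6. Product = 2·6 = 12.
12 > 6, so both Dawn is risk-dominant. General 2's payoff there is 17.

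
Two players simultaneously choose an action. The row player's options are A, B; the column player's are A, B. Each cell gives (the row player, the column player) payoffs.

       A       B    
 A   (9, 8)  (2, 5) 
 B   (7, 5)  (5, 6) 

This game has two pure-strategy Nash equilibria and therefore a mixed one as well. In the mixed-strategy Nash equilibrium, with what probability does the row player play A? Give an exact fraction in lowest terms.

The row player's mix p on A must make the column player indifferent between A and B.
The column player's payoff from A: 8p + 5(1−p). From B: 5p + 6(1−p).
Set equal: 3p = 1(1−p) → p = 1/4.

1/4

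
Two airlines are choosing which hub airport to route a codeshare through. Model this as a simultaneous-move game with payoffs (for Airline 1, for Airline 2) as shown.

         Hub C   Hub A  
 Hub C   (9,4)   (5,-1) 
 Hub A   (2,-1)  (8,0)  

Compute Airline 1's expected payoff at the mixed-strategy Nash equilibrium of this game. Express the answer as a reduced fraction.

31/5

Airline 2 mixes with probability q on Hub C, chosen so Airline 1 is indifferent: 9q + 5(1−q) = 2q + 8(1−q) gives q = 3/10.
Airline 1's expected payoff (from either row, since indifferent) is 9·3/10 + 5·7/10 = 31/5.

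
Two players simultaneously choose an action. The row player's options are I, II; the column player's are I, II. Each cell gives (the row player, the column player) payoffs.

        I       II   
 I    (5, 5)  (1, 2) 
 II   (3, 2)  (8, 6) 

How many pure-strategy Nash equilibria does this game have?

Both I: the row player gets 5 (best alternative 3); the column player gets 5 (best alternative 2). Neither deviates — NE.
Both II: the row player gets 8 (best alternative 1); the column player gets 6 (best alternative 2). Neither deviates — NE.
(II, I) is not a NE: the row player would switch to I (5 > 3).
No other cell survives both best-response checks, so there are 2 pure NE.

2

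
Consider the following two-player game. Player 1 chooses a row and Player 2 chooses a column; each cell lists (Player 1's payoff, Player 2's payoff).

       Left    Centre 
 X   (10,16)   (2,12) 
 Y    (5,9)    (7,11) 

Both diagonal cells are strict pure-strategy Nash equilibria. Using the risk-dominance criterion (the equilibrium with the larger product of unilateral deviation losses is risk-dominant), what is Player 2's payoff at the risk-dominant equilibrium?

At (X, Left): Player 1 loses 10 − 5 = 5 by deviating; Player 2 loses 16 − 12 = 4. Product = 5·4 = 20.
At (Y, Centre): Player 1 loses 7 − 2 = 5 by deviating; Player 2 loses 11 − 9 = 2. Product = 5·2 = 10.
20 > 10, so (X, Left) is risk-dominant. Player 2's payoff there is 16.

16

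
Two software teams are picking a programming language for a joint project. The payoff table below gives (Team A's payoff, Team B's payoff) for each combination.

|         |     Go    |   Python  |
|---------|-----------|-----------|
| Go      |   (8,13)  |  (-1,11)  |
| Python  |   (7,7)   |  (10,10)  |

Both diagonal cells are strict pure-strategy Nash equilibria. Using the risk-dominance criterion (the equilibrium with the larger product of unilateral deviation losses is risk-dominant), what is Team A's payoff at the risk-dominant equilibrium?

At both Go: Team A loses 8 − 7 = 1 by deviating; Team B loses 13 − 11 = 2. Product = 1·2 = 2.
At both Python: Team A loses 10 − (-1) = 11 by deviating; Team B loses 10 − 7 = 3. Product = 11·3 = 33.
33 > 2, so both Python is risk-dominant. Team A's payoff there is 10.

10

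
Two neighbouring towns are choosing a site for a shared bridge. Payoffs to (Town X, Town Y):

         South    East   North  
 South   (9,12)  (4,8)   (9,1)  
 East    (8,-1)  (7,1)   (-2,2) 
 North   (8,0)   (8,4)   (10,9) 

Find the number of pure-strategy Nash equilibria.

Both South: Town X gets 9 (best alternative 8); Town Y gets 12 (best alternative 8). Neither deviates — NE.
Both North: Town X gets 10 (best alternative 9); Town Y gets 9 (best alternative 4). Neither deviates — NE.
Both East is not a NE: Town X would switch to North (8 > 7).
No other cell survives both best-response checks, so there are 2 pure NE.

2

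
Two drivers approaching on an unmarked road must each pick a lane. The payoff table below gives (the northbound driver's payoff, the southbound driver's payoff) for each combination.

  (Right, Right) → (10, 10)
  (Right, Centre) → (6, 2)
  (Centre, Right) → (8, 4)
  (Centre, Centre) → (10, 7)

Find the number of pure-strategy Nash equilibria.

2

Both Right: the northbound driver gets 10 (best alternative 8); the southbound driver gets 10 (best alternative 2). Neither deviates — NE.
Both Centre: the northbound driver gets 10 (best alternative 6); the southbound driver gets 7 (best alternative 4). Neither deviates — NE.
(Right, Centre) is not a NE: the northbound driver would switch to Centre (10 > 6).
No other cell survives both best-response checks, so there are 2 pure NE.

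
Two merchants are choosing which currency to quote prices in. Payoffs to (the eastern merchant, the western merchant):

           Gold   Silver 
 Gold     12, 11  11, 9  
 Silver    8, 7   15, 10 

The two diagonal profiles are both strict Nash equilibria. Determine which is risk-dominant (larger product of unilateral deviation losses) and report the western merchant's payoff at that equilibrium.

10

At both Gold: the eastern merchant loses 12 − 8 = 4 by deviating; the western merchant loses 11 − 9 = 2. Product = 4·2 = 8.
At both Silver: the eastern merchant loses 15 − 11 = 4 by deviating; the western merchant loses 10 − 7 = 3. Product = 4·3 = 12.
12 > 8, so both Silver is risk-dominant. The western merchant's payoff there is 10.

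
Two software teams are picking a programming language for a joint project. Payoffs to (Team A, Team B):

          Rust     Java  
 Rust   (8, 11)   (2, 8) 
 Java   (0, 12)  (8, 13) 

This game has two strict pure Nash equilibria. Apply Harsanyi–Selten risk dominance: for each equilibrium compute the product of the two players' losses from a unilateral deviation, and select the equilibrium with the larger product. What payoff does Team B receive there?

At both Rust: Team A loses 8 − 0 = 8 by deviating; Team B loses 11 − 8 = 3. Product = 8·3 = 24.
At both Java: Team A loses 8 − 2 = 6 by deviating; Team B loses 13 − 12 = 1. Product = 6·1 = 6.
24 > 6, so both Rust is risk-dominant. Team B's payoff there is 11.

11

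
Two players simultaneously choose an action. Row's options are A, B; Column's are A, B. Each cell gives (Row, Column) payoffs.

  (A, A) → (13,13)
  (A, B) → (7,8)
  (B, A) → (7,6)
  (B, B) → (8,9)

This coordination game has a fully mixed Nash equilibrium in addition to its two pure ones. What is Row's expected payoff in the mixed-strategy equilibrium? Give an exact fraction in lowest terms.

55/7

Column mixes with probability q on A, chosen so Row is indifferent: 13q + 7(1−q) = 7q + 8(1−q) gives q = 1/7.
Row's expected payoff (from either row, since indifferent) is 13·1/7 + 7·6/7 = 55/7.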